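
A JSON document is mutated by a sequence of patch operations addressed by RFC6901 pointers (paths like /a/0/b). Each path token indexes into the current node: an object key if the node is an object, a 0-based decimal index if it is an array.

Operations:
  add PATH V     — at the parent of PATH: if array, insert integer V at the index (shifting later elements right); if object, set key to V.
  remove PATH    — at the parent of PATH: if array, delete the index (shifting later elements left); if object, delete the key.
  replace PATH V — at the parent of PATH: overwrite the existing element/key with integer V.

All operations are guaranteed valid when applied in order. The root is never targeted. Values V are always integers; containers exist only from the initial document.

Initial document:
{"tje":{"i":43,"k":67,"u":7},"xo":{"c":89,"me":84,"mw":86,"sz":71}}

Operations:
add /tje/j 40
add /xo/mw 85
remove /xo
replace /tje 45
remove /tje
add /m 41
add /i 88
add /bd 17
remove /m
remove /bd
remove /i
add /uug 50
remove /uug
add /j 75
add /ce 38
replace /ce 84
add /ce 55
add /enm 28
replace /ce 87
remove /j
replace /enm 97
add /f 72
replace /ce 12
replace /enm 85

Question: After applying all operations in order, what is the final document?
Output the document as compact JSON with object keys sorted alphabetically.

Answer: {"ce":12,"enm":85,"f":72}

Derivation:
After op 1 (add /tje/j 40): {"tje":{"i":43,"j":40,"k":67,"u":7},"xo":{"c":89,"me":84,"mw":86,"sz":71}}
After op 2 (add /xo/mw 85): {"tje":{"i":43,"j":40,"k":67,"u":7},"xo":{"c":89,"me":84,"mw":85,"sz":71}}
After op 3 (remove /xo): {"tje":{"i":43,"j":40,"k":67,"u":7}}
After op 4 (replace /tje 45): {"tje":45}
After op 5 (remove /tje): {}
After op 6 (add /m 41): {"m":41}
After op 7 (add /i 88): {"i":88,"m":41}
After op 8 (add /bd 17): {"bd":17,"i":88,"m":41}
After op 9 (remove /m): {"bd":17,"i":88}
After op 10 (remove /bd): {"i":88}
After op 11 (remove /i): {}
After op 12 (add /uug 50): {"uug":50}
After op 13 (remove /uug): {}
After op 14 (add /j 75): {"j":75}
After op 15 (add /ce 38): {"ce":38,"j":75}
After op 16 (replace /ce 84): {"ce":84,"j":75}
After op 17 (add /ce 55): {"ce":55,"j":75}
After op 18 (add /enm 28): {"ce":55,"enm":28,"j":75}
After op 19 (replace /ce 87): {"ce":87,"enm":28,"j":75}
After op 20 (remove /j): {"ce":87,"enm":28}
After op 21 (replace /enm 97): {"ce":87,"enm":97}
After op 22 (add /f 72): {"ce":87,"enm":97,"f":72}
After op 23 (replace /ce 12): {"ce":12,"enm":97,"f":72}
After op 24 (replace /enm 85): {"ce":12,"enm":85,"f":72}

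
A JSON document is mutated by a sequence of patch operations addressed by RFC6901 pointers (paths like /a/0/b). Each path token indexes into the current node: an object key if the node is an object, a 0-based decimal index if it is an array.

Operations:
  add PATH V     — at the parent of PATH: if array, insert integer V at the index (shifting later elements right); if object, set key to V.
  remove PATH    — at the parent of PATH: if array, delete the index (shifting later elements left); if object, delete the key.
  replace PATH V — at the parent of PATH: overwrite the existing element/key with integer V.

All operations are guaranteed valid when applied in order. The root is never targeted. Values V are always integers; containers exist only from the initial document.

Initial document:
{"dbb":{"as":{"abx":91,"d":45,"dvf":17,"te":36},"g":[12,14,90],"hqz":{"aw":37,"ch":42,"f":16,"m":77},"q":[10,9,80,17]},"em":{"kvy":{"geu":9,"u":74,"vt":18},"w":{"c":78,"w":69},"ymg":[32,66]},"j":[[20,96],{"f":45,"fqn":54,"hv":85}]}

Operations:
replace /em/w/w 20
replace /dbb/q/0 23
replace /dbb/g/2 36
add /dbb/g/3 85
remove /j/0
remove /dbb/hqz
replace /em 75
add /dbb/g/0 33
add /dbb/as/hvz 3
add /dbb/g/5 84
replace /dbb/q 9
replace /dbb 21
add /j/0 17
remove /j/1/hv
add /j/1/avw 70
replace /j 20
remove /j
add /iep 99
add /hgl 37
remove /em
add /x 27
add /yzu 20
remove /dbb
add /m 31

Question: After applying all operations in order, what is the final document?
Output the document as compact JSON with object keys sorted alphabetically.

Answer: {"hgl":37,"iep":99,"m":31,"x":27,"yzu":20}

Derivation:
After op 1 (replace /em/w/w 20): {"dbb":{"as":{"abx":91,"d":45,"dvf":17,"te":36},"g":[12,14,90],"hqz":{"aw":37,"ch":42,"f":16,"m":77},"q":[10,9,80,17]},"em":{"kvy":{"geu":9,"u":74,"vt":18},"w":{"c":78,"w":20},"ymg":[32,66]},"j":[[20,96],{"f":45,"fqn":54,"hv":85}]}
After op 2 (replace /dbb/q/0 23): {"dbb":{"as":{"abx":91,"d":45,"dvf":17,"te":36},"g":[12,14,90],"hqz":{"aw":37,"ch":42,"f":16,"m":77},"q":[23,9,80,17]},"em":{"kvy":{"geu":9,"u":74,"vt":18},"w":{"c":78,"w":20},"ymg":[32,66]},"j":[[20,96],{"f":45,"fqn":54,"hv":85}]}
After op 3 (replace /dbb/g/2 36): {"dbb":{"as":{"abx":91,"d":45,"dvf":17,"te":36},"g":[12,14,36],"hqz":{"aw":37,"ch":42,"f":16,"m":77},"q":[23,9,80,17]},"em":{"kvy":{"geu":9,"u":74,"vt":18},"w":{"c":78,"w":20},"ymg":[32,66]},"j":[[20,96],{"f":45,"fqn":54,"hv":85}]}
After op 4 (add /dbb/g/3 85): {"dbb":{"as":{"abx":91,"d":45,"dvf":17,"te":36},"g":[12,14,36,85],"hqz":{"aw":37,"ch":42,"f":16,"m":77},"q":[23,9,80,17]},"em":{"kvy":{"geu":9,"u":74,"vt":18},"w":{"c":78,"w":20},"ymg":[32,66]},"j":[[20,96],{"f":45,"fqn":54,"hv":85}]}
After op 5 (remove /j/0): {"dbb":{"as":{"abx":91,"d":45,"dvf":17,"te":36},"g":[12,14,36,85],"hqz":{"aw":37,"ch":42,"f":16,"m":77},"q":[23,9,80,17]},"em":{"kvy":{"geu":9,"u":74,"vt":18},"w":{"c":78,"w":20},"ymg":[32,66]},"j":[{"f":45,"fqn":54,"hv":85}]}
After op 6 (remove /dbb/hqz): {"dbb":{"as":{"abx":91,"d":45,"dvf":17,"te":36},"g":[12,14,36,85],"q":[23,9,80,17]},"em":{"kvy":{"geu":9,"u":74,"vt":18},"w":{"c":78,"w":20},"ymg":[32,66]},"j":[{"f":45,"fqn":54,"hv":85}]}
After op 7 (replace /em 75): {"dbb":{"as":{"abx":91,"d":45,"dvf":17,"te":36},"g":[12,14,36,85],"q":[23,9,80,17]},"em":75,"j":[{"f":45,"fqn":54,"hv":85}]}
After op 8 (add /dbb/g/0 33): {"dbb":{"as":{"abx":91,"d":45,"dvf":17,"te":36},"g":[33,12,14,36,85],"q":[23,9,80,17]},"em":75,"j":[{"f":45,"fqn":54,"hv":85}]}
After op 9 (add /dbb/as/hvz 3): {"dbb":{"as":{"abx":91,"d":45,"dvf":17,"hvz":3,"te":36},"g":[33,12,14,36,85],"q":[23,9,80,17]},"em":75,"j":[{"f":45,"fqn":54,"hv":85}]}
After op 10 (add /dbb/g/5 84): {"dbb":{"as":{"abx":91,"d":45,"dvf":17,"hvz":3,"te":36},"g":[33,12,14,36,85,84],"q":[23,9,80,17]},"em":75,"j":[{"f":45,"fqn":54,"hv":85}]}
After op 11 (replace /dbb/q 9): {"dbb":{"as":{"abx":91,"d":45,"dvf":17,"hvz":3,"te":36},"g":[33,12,14,36,85,84],"q":9},"em":75,"j":[{"f":45,"fqn":54,"hv":85}]}
After op 12 (replace /dbb 21): {"dbb":21,"em":75,"j":[{"f":45,"fqn":54,"hv":85}]}
After op 13 (add /j/0 17): {"dbb":21,"em":75,"j":[17,{"f":45,"fqn":54,"hv":85}]}
After op 14 (remove /j/1/hv): {"dbb":21,"em":75,"j":[17,{"f":45,"fqn":54}]}
After op 15 (add /j/1/avw 70): {"dbb":21,"em":75,"j":[17,{"avw":70,"f":45,"fqn":54}]}
After op 16 (replace /j 20): {"dbb":21,"em":75,"j":20}
After op 17 (remove /j): {"dbb":21,"em":75}
After op 18 (add /iep 99): {"dbb":21,"em":75,"iep":99}
After op 19 (add /hgl 37): {"dbb":21,"em":75,"hgl":37,"iep":99}
After op 20 (remove /em): {"dbb":21,"hgl":37,"iep":99}
After op 21 (add /x 27): {"dbb":21,"hgl":37,"iep":99,"x":27}
After op 22 (add /yzu 20): {"dbb":21,"hgl":37,"iep":99,"x":27,"yzu":20}
After op 23 (remove /dbb): {"hgl":37,"iep":99,"x":27,"yzu":20}
After op 24 (add /m 31): {"hgl":37,"iep":99,"m":31,"x":27,"yzu":20}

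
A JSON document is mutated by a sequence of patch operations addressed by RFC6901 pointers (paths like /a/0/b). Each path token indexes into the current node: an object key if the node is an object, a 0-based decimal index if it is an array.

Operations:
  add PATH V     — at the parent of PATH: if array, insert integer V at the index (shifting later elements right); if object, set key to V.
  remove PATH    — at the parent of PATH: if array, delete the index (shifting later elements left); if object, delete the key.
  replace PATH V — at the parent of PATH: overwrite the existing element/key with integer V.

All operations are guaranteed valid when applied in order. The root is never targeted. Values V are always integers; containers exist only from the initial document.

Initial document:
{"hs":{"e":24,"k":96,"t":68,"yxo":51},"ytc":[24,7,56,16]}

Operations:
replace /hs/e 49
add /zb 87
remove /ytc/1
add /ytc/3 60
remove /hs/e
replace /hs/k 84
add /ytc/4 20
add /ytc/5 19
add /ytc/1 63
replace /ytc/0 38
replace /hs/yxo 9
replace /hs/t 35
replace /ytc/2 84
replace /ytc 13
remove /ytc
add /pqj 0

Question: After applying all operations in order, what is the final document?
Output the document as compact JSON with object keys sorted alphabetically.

After op 1 (replace /hs/e 49): {"hs":{"e":49,"k":96,"t":68,"yxo":51},"ytc":[24,7,56,16]}
After op 2 (add /zb 87): {"hs":{"e":49,"k":96,"t":68,"yxo":51},"ytc":[24,7,56,16],"zb":87}
After op 3 (remove /ytc/1): {"hs":{"e":49,"k":96,"t":68,"yxo":51},"ytc":[24,56,16],"zb":87}
After op 4 (add /ytc/3 60): {"hs":{"e":49,"k":96,"t":68,"yxo":51},"ytc":[24,56,16,60],"zb":87}
After op 5 (remove /hs/e): {"hs":{"k":96,"t":68,"yxo":51},"ytc":[24,56,16,60],"zb":87}
After op 6 (replace /hs/k 84): {"hs":{"k":84,"t":68,"yxo":51},"ytc":[24,56,16,60],"zb":87}
After op 7 (add /ytc/4 20): {"hs":{"k":84,"t":68,"yxo":51},"ytc":[24,56,16,60,20],"zb":87}
After op 8 (add /ytc/5 19): {"hs":{"k":84,"t":68,"yxo":51},"ytc":[24,56,16,60,20,19],"zb":87}
After op 9 (add /ytc/1 63): {"hs":{"k":84,"t":68,"yxo":51},"ytc":[24,63,56,16,60,20,19],"zb":87}
After op 10 (replace /ytc/0 38): {"hs":{"k":84,"t":68,"yxo":51},"ytc":[38,63,56,16,60,20,19],"zb":87}
After op 11 (replace /hs/yxo 9): {"hs":{"k":84,"t":68,"yxo":9},"ytc":[38,63,56,16,60,20,19],"zb":87}
After op 12 (replace /hs/t 35): {"hs":{"k":84,"t":35,"yxo":9},"ytc":[38,63,56,16,60,20,19],"zb":87}
After op 13 (replace /ytc/2 84): {"hs":{"k":84,"t":35,"yxo":9},"ytc":[38,63,84,16,60,20,19],"zb":87}
After op 14 (replace /ytc 13): {"hs":{"k":84,"t":35,"yxo":9},"ytc":13,"zb":87}
After op 15 (remove /ytc): {"hs":{"k":84,"t":35,"yxo":9},"zb":87}
After op 16 (add /pqj 0): {"hs":{"k":84,"t":35,"yxo":9},"pqj":0,"zb":87}

Answer: {"hs":{"k":84,"t":35,"yxo":9},"pqj":0,"zb":87}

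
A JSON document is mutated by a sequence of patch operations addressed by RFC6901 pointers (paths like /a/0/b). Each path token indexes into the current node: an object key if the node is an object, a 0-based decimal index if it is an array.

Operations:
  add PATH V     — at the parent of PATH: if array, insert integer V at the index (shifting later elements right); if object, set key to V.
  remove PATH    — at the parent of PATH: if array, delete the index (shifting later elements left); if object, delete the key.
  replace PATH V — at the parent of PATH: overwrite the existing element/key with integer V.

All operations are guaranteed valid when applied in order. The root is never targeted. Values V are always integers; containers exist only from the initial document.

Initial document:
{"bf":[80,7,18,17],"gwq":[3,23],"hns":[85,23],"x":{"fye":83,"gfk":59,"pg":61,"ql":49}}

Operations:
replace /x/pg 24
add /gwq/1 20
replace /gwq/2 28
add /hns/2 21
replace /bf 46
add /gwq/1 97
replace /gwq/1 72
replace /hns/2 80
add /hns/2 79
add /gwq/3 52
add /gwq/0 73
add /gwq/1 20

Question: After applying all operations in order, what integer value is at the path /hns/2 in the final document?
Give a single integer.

After op 1 (replace /x/pg 24): {"bf":[80,7,18,17],"gwq":[3,23],"hns":[85,23],"x":{"fye":83,"gfk":59,"pg":24,"ql":49}}
After op 2 (add /gwq/1 20): {"bf":[80,7,18,17],"gwq":[3,20,23],"hns":[85,23],"x":{"fye":83,"gfk":59,"pg":24,"ql":49}}
After op 3 (replace /gwq/2 28): {"bf":[80,7,18,17],"gwq":[3,20,28],"hns":[85,23],"x":{"fye":83,"gfk":59,"pg":24,"ql":49}}
After op 4 (add /hns/2 21): {"bf":[80,7,18,17],"gwq":[3,20,28],"hns":[85,23,21],"x":{"fye":83,"gfk":59,"pg":24,"ql":49}}
After op 5 (replace /bf 46): {"bf":46,"gwq":[3,20,28],"hns":[85,23,21],"x":{"fye":83,"gfk":59,"pg":24,"ql":49}}
After op 6 (add /gwq/1 97): {"bf":46,"gwq":[3,97,20,28],"hns":[85,23,21],"x":{"fye":83,"gfk":59,"pg":24,"ql":49}}
After op 7 (replace /gwq/1 72): {"bf":46,"gwq":[3,72,20,28],"hns":[85,23,21],"x":{"fye":83,"gfk":59,"pg":24,"ql":49}}
After op 8 (replace /hns/2 80): {"bf":46,"gwq":[3,72,20,28],"hns":[85,23,80],"x":{"fye":83,"gfk":59,"pg":24,"ql":49}}
After op 9 (add /hns/2 79): {"bf":46,"gwq":[3,72,20,28],"hns":[85,23,79,80],"x":{"fye":83,"gfk":59,"pg":24,"ql":49}}
After op 10 (add /gwq/3 52): {"bf":46,"gwq":[3,72,20,52,28],"hns":[85,23,79,80],"x":{"fye":83,"gfk":59,"pg":24,"ql":49}}
After op 11 (add /gwq/0 73): {"bf":46,"gwq":[73,3,72,20,52,28],"hns":[85,23,79,80],"x":{"fye":83,"gfk":59,"pg":24,"ql":49}}
After op 12 (add /gwq/1 20): {"bf":46,"gwq":[73,20,3,72,20,52,28],"hns":[85,23,79,80],"x":{"fye":83,"gfk":59,"pg":24,"ql":49}}
Value at /hns/2: 79

Answer: 79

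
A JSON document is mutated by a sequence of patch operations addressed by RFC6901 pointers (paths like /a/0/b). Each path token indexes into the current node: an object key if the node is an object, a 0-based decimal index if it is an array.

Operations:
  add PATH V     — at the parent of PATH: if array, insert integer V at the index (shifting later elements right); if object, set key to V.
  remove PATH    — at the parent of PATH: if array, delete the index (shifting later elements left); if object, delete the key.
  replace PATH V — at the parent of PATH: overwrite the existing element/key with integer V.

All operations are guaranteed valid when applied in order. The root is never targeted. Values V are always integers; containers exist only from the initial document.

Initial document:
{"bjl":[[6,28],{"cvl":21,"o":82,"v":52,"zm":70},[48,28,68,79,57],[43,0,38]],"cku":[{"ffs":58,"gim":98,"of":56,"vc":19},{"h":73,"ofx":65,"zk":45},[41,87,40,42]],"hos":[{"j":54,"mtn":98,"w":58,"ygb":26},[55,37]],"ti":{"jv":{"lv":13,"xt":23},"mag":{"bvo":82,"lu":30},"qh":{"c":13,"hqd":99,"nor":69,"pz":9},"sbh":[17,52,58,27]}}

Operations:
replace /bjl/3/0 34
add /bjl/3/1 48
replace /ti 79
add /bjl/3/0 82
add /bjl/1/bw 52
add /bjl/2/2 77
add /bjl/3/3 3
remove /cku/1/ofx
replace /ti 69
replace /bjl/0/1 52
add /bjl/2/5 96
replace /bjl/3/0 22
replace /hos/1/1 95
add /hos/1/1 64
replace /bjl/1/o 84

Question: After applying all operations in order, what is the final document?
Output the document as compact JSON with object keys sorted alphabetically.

Answer: {"bjl":[[6,52],{"bw":52,"cvl":21,"o":84,"v":52,"zm":70},[48,28,77,68,79,96,57],[22,34,48,3,0,38]],"cku":[{"ffs":58,"gim":98,"of":56,"vc":19},{"h":73,"zk":45},[41,87,40,42]],"hos":[{"j":54,"mtn":98,"w":58,"ygb":26},[55,64,95]],"ti":69}

Derivation:
After op 1 (replace /bjl/3/0 34): {"bjl":[[6,28],{"cvl":21,"o":82,"v":52,"zm":70},[48,28,68,79,57],[34,0,38]],"cku":[{"ffs":58,"gim":98,"of":56,"vc":19},{"h":73,"ofx":65,"zk":45},[41,87,40,42]],"hos":[{"j":54,"mtn":98,"w":58,"ygb":26},[55,37]],"ti":{"jv":{"lv":13,"xt":23},"mag":{"bvo":82,"lu":30},"qh":{"c":13,"hqd":99,"nor":69,"pz":9},"sbh":[17,52,58,27]}}
After op 2 (add /bjl/3/1 48): {"bjl":[[6,28],{"cvl":21,"o":82,"v":52,"zm":70},[48,28,68,79,57],[34,48,0,38]],"cku":[{"ffs":58,"gim":98,"of":56,"vc":19},{"h":73,"ofx":65,"zk":45},[41,87,40,42]],"hos":[{"j":54,"mtn":98,"w":58,"ygb":26},[55,37]],"ti":{"jv":{"lv":13,"xt":23},"mag":{"bvo":82,"lu":30},"qh":{"c":13,"hqd":99,"nor":69,"pz":9},"sbh":[17,52,58,27]}}
After op 3 (replace /ti 79): {"bjl":[[6,28],{"cvl":21,"o":82,"v":52,"zm":70},[48,28,68,79,57],[34,48,0,38]],"cku":[{"ffs":58,"gim":98,"of":56,"vc":19},{"h":73,"ofx":65,"zk":45},[41,87,40,42]],"hos":[{"j":54,"mtn":98,"w":58,"ygb":26},[55,37]],"ti":79}
After op 4 (add /bjl/3/0 82): {"bjl":[[6,28],{"cvl":21,"o":82,"v":52,"zm":70},[48,28,68,79,57],[82,34,48,0,38]],"cku":[{"ffs":58,"gim":98,"of":56,"vc":19},{"h":73,"ofx":65,"zk":45},[41,87,40,42]],"hos":[{"j":54,"mtn":98,"w":58,"ygb":26},[55,37]],"ti":79}
After op 5 (add /bjl/1/bw 52): {"bjl":[[6,28],{"bw":52,"cvl":21,"o":82,"v":52,"zm":70},[48,28,68,79,57],[82,34,48,0,38]],"cku":[{"ffs":58,"gim":98,"of":56,"vc":19},{"h":73,"ofx":65,"zk":45},[41,87,40,42]],"hos":[{"j":54,"mtn":98,"w":58,"ygb":26},[55,37]],"ti":79}
After op 6 (add /bjl/2/2 77): {"bjl":[[6,28],{"bw":52,"cvl":21,"o":82,"v":52,"zm":70},[48,28,77,68,79,57],[82,34,48,0,38]],"cku":[{"ffs":58,"gim":98,"of":56,"vc":19},{"h":73,"ofx":65,"zk":45},[41,87,40,42]],"hos":[{"j":54,"mtn":98,"w":58,"ygb":26},[55,37]],"ti":79}
After op 7 (add /bjl/3/3 3): {"bjl":[[6,28],{"bw":52,"cvl":21,"o":82,"v":52,"zm":70},[48,28,77,68,79,57],[82,34,48,3,0,38]],"cku":[{"ffs":58,"gim":98,"of":56,"vc":19},{"h":73,"ofx":65,"zk":45},[41,87,40,42]],"hos":[{"j":54,"mtn":98,"w":58,"ygb":26},[55,37]],"ti":79}
After op 8 (remove /cku/1/ofx): {"bjl":[[6,28],{"bw":52,"cvl":21,"o":82,"v":52,"zm":70},[48,28,77,68,79,57],[82,34,48,3,0,38]],"cku":[{"ffs":58,"gim":98,"of":56,"vc":19},{"h":73,"zk":45},[41,87,40,42]],"hos":[{"j":54,"mtn":98,"w":58,"ygb":26},[55,37]],"ti":79}
After op 9 (replace /ti 69): {"bjl":[[6,28],{"bw":52,"cvl":21,"o":82,"v":52,"zm":70},[48,28,77,68,79,57],[82,34,48,3,0,38]],"cku":[{"ffs":58,"gim":98,"of":56,"vc":19},{"h":73,"zk":45},[41,87,40,42]],"hos":[{"j":54,"mtn":98,"w":58,"ygb":26},[55,37]],"ti":69}
After op 10 (replace /bjl/0/1 52): {"bjl":[[6,52],{"bw":52,"cvl":21,"o":82,"v":52,"zm":70},[48,28,77,68,79,57],[82,34,48,3,0,38]],"cku":[{"ffs":58,"gim":98,"of":56,"vc":19},{"h":73,"zk":45},[41,87,40,42]],"hos":[{"j":54,"mtn":98,"w":58,"ygb":26},[55,37]],"ti":69}
After op 11 (add /bjl/2/5 96): {"bjl":[[6,52],{"bw":52,"cvl":21,"o":82,"v":52,"zm":70},[48,28,77,68,79,96,57],[82,34,48,3,0,38]],"cku":[{"ffs":58,"gim":98,"of":56,"vc":19},{"h":73,"zk":45},[41,87,40,42]],"hos":[{"j":54,"mtn":98,"w":58,"ygb":26},[55,37]],"ti":69}
After op 12 (replace /bjl/3/0 22): {"bjl":[[6,52],{"bw":52,"cvl":21,"o":82,"v":52,"zm":70},[48,28,77,68,79,96,57],[22,34,48,3,0,38]],"cku":[{"ffs":58,"gim":98,"of":56,"vc":19},{"h":73,"zk":45},[41,87,40,42]],"hos":[{"j":54,"mtn":98,"w":58,"ygb":26},[55,37]],"ti":69}
After op 13 (replace /hos/1/1 95): {"bjl":[[6,52],{"bw":52,"cvl":21,"o":82,"v":52,"zm":70},[48,28,77,68,79,96,57],[22,34,48,3,0,38]],"cku":[{"ffs":58,"gim":98,"of":56,"vc":19},{"h":73,"zk":45},[41,87,40,42]],"hos":[{"j":54,"mtn":98,"w":58,"ygb":26},[55,95]],"ti":69}
After op 14 (add /hos/1/1 64): {"bjl":[[6,52],{"bw":52,"cvl":21,"o":82,"v":52,"zm":70},[48,28,77,68,79,96,57],[22,34,48,3,0,38]],"cku":[{"ffs":58,"gim":98,"of":56,"vc":19},{"h":73,"zk":45},[41,87,40,42]],"hos":[{"j":54,"mtn":98,"w":58,"ygb":26},[55,64,95]],"ti":69}
After op 15 (replace /bjl/1/o 84): {"bjl":[[6,52],{"bw":52,"cvl":21,"o":84,"v":52,"zm":70},[48,28,77,68,79,96,57],[22,34,48,3,0,38]],"cku":[{"ffs":58,"gim":98,"of":56,"vc":19},{"h":73,"zk":45},[41,87,40,42]],"hos":[{"j":54,"mtn":98,"w":58,"ygb":26},[55,64,95]],"ti":69}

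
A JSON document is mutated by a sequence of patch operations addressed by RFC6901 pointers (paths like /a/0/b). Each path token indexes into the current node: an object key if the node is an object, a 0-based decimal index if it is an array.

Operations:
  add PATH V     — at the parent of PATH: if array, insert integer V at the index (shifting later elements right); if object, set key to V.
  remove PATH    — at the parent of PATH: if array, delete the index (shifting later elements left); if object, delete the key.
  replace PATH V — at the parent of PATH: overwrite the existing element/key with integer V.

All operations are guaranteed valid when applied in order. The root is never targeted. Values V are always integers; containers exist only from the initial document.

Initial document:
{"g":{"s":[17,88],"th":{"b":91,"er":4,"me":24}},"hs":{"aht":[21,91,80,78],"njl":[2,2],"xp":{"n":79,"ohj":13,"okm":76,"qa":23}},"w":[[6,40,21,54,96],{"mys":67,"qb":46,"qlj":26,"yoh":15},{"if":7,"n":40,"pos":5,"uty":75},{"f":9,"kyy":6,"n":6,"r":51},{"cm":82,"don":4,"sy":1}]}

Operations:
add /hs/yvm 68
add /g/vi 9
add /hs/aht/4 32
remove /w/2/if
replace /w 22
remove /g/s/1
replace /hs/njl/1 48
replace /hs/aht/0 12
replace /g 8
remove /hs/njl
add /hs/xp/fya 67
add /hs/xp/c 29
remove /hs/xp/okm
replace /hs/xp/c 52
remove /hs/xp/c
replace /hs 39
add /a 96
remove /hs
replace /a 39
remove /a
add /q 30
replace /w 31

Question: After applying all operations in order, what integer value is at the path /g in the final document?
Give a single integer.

Answer: 8

Derivation:
After op 1 (add /hs/yvm 68): {"g":{"s":[17,88],"th":{"b":91,"er":4,"me":24}},"hs":{"aht":[21,91,80,78],"njl":[2,2],"xp":{"n":79,"ohj":13,"okm":76,"qa":23},"yvm":68},"w":[[6,40,21,54,96],{"mys":67,"qb":46,"qlj":26,"yoh":15},{"if":7,"n":40,"pos":5,"uty":75},{"f":9,"kyy":6,"n":6,"r":51},{"cm":82,"don":4,"sy":1}]}
After op 2 (add /g/vi 9): {"g":{"s":[17,88],"th":{"b":91,"er":4,"me":24},"vi":9},"hs":{"aht":[21,91,80,78],"njl":[2,2],"xp":{"n":79,"ohj":13,"okm":76,"qa":23},"yvm":68},"w":[[6,40,21,54,96],{"mys":67,"qb":46,"qlj":26,"yoh":15},{"if":7,"n":40,"pos":5,"uty":75},{"f":9,"kyy":6,"n":6,"r":51},{"cm":82,"don":4,"sy":1}]}
After op 3 (add /hs/aht/4 32): {"g":{"s":[17,88],"th":{"b":91,"er":4,"me":24},"vi":9},"hs":{"aht":[21,91,80,78,32],"njl":[2,2],"xp":{"n":79,"ohj":13,"okm":76,"qa":23},"yvm":68},"w":[[6,40,21,54,96],{"mys":67,"qb":46,"qlj":26,"yoh":15},{"if":7,"n":40,"pos":5,"uty":75},{"f":9,"kyy":6,"n":6,"r":51},{"cm":82,"don":4,"sy":1}]}
After op 4 (remove /w/2/if): {"g":{"s":[17,88],"th":{"b":91,"er":4,"me":24},"vi":9},"hs":{"aht":[21,91,80,78,32],"njl":[2,2],"xp":{"n":79,"ohj":13,"okm":76,"qa":23},"yvm":68},"w":[[6,40,21,54,96],{"mys":67,"qb":46,"qlj":26,"yoh":15},{"n":40,"pos":5,"uty":75},{"f":9,"kyy":6,"n":6,"r":51},{"cm":82,"don":4,"sy":1}]}
After op 5 (replace /w 22): {"g":{"s":[17,88],"th":{"b":91,"er":4,"me":24},"vi":9},"hs":{"aht":[21,91,80,78,32],"njl":[2,2],"xp":{"n":79,"ohj":13,"okm":76,"qa":23},"yvm":68},"w":22}
After op 6 (remove /g/s/1): {"g":{"s":[17],"th":{"b":91,"er":4,"me":24},"vi":9},"hs":{"aht":[21,91,80,78,32],"njl":[2,2],"xp":{"n":79,"ohj":13,"okm":76,"qa":23},"yvm":68},"w":22}
After op 7 (replace /hs/njl/1 48): {"g":{"s":[17],"th":{"b":91,"er":4,"me":24},"vi":9},"hs":{"aht":[21,91,80,78,32],"njl":[2,48],"xp":{"n":79,"ohj":13,"okm":76,"qa":23},"yvm":68},"w":22}
After op 8 (replace /hs/aht/0 12): {"g":{"s":[17],"th":{"b":91,"er":4,"me":24},"vi":9},"hs":{"aht":[12,91,80,78,32],"njl":[2,48],"xp":{"n":79,"ohj":13,"okm":76,"qa":23},"yvm":68},"w":22}
After op 9 (replace /g 8): {"g":8,"hs":{"aht":[12,91,80,78,32],"njl":[2,48],"xp":{"n":79,"ohj":13,"okm":76,"qa":23},"yvm":68},"w":22}
After op 10 (remove /hs/njl): {"g":8,"hs":{"aht":[12,91,80,78,32],"xp":{"n":79,"ohj":13,"okm":76,"qa":23},"yvm":68},"w":22}
After op 11 (add /hs/xp/fya 67): {"g":8,"hs":{"aht":[12,91,80,78,32],"xp":{"fya":67,"n":79,"ohj":13,"okm":76,"qa":23},"yvm":68},"w":22}
After op 12 (add /hs/xp/c 29): {"g":8,"hs":{"aht":[12,91,80,78,32],"xp":{"c":29,"fya":67,"n":79,"ohj":13,"okm":76,"qa":23},"yvm":68},"w":22}
After op 13 (remove /hs/xp/okm): {"g":8,"hs":{"aht":[12,91,80,78,32],"xp":{"c":29,"fya":67,"n":79,"ohj":13,"qa":23},"yvm":68},"w":22}
After op 14 (replace /hs/xp/c 52): {"g":8,"hs":{"aht":[12,91,80,78,32],"xp":{"c":52,"fya":67,"n":79,"ohj":13,"qa":23},"yvm":68},"w":22}
After op 15 (remove /hs/xp/c): {"g":8,"hs":{"aht":[12,91,80,78,32],"xp":{"fya":67,"n":79,"ohj":13,"qa":23},"yvm":68},"w":22}
After op 16 (replace /hs 39): {"g":8,"hs":39,"w":22}
After op 17 (add /a 96): {"a":96,"g":8,"hs":39,"w":22}
After op 18 (remove /hs): {"a":96,"g":8,"w":22}
After op 19 (replace /a 39): {"a":39,"g":8,"w":22}
After op 20 (remove /a): {"g":8,"w":22}
After op 21 (add /q 30): {"g":8,"q":30,"w":22}
After op 22 (replace /w 31): {"g":8,"q":30,"w":31}
Value at /g: 8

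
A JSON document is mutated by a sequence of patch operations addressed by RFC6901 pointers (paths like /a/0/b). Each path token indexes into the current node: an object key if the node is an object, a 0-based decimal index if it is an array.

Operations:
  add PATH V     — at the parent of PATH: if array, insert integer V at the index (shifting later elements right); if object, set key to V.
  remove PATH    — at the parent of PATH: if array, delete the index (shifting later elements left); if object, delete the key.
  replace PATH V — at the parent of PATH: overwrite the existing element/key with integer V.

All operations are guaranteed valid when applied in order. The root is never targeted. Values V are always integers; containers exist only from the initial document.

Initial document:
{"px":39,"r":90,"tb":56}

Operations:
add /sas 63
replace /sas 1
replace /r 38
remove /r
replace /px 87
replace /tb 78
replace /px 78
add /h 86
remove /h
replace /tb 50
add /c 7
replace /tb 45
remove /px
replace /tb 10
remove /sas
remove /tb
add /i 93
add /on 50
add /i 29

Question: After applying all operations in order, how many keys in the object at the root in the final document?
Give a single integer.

After op 1 (add /sas 63): {"px":39,"r":90,"sas":63,"tb":56}
After op 2 (replace /sas 1): {"px":39,"r":90,"sas":1,"tb":56}
After op 3 (replace /r 38): {"px":39,"r":38,"sas":1,"tb":56}
After op 4 (remove /r): {"px":39,"sas":1,"tb":56}
After op 5 (replace /px 87): {"px":87,"sas":1,"tb":56}
After op 6 (replace /tb 78): {"px":87,"sas":1,"tb":78}
After op 7 (replace /px 78): {"px":78,"sas":1,"tb":78}
After op 8 (add /h 86): {"h":86,"px":78,"sas":1,"tb":78}
After op 9 (remove /h): {"px":78,"sas":1,"tb":78}
After op 10 (replace /tb 50): {"px":78,"sas":1,"tb":50}
After op 11 (add /c 7): {"c":7,"px":78,"sas":1,"tb":50}
After op 12 (replace /tb 45): {"c":7,"px":78,"sas":1,"tb":45}
After op 13 (remove /px): {"c":7,"sas":1,"tb":45}
After op 14 (replace /tb 10): {"c":7,"sas":1,"tb":10}
After op 15 (remove /sas): {"c":7,"tb":10}
After op 16 (remove /tb): {"c":7}
After op 17 (add /i 93): {"c":7,"i":93}
After op 18 (add /on 50): {"c":7,"i":93,"on":50}
After op 19 (add /i 29): {"c":7,"i":29,"on":50}
Size at the root: 3

Answer: 3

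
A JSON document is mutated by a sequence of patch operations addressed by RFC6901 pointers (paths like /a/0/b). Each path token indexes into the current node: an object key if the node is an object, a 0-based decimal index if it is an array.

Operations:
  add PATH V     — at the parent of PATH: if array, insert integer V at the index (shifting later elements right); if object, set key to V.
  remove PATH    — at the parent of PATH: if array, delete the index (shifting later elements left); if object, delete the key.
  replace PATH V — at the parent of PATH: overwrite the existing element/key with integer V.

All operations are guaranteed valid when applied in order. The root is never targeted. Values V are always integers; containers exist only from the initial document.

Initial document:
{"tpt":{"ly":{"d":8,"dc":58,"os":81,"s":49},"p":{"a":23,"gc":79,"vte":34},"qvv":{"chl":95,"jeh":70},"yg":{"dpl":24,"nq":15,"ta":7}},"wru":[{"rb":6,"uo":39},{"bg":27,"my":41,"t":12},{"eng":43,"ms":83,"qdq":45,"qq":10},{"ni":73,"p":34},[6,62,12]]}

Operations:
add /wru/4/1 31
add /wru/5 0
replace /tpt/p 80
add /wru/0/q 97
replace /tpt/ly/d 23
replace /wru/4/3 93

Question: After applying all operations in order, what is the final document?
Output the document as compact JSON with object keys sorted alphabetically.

Answer: {"tpt":{"ly":{"d":23,"dc":58,"os":81,"s":49},"p":80,"qvv":{"chl":95,"jeh":70},"yg":{"dpl":24,"nq":15,"ta":7}},"wru":[{"q":97,"rb":6,"uo":39},{"bg":27,"my":41,"t":12},{"eng":43,"ms":83,"qdq":45,"qq":10},{"ni":73,"p":34},[6,31,62,93],0]}

Derivation:
After op 1 (add /wru/4/1 31): {"tpt":{"ly":{"d":8,"dc":58,"os":81,"s":49},"p":{"a":23,"gc":79,"vte":34},"qvv":{"chl":95,"jeh":70},"yg":{"dpl":24,"nq":15,"ta":7}},"wru":[{"rb":6,"uo":39},{"bg":27,"my":41,"t":12},{"eng":43,"ms":83,"qdq":45,"qq":10},{"ni":73,"p":34},[6,31,62,12]]}
After op 2 (add /wru/5 0): {"tpt":{"ly":{"d":8,"dc":58,"os":81,"s":49},"p":{"a":23,"gc":79,"vte":34},"qvv":{"chl":95,"jeh":70},"yg":{"dpl":24,"nq":15,"ta":7}},"wru":[{"rb":6,"uo":39},{"bg":27,"my":41,"t":12},{"eng":43,"ms":83,"qdq":45,"qq":10},{"ni":73,"p":34},[6,31,62,12],0]}
After op 3 (replace /tpt/p 80): {"tpt":{"ly":{"d":8,"dc":58,"os":81,"s":49},"p":80,"qvv":{"chl":95,"jeh":70},"yg":{"dpl":24,"nq":15,"ta":7}},"wru":[{"rb":6,"uo":39},{"bg":27,"my":41,"t":12},{"eng":43,"ms":83,"qdq":45,"qq":10},{"ni":73,"p":34},[6,31,62,12],0]}
After op 4 (add /wru/0/q 97): {"tpt":{"ly":{"d":8,"dc":58,"os":81,"s":49},"p":80,"qvv":{"chl":95,"jeh":70},"yg":{"dpl":24,"nq":15,"ta":7}},"wru":[{"q":97,"rb":6,"uo":39},{"bg":27,"my":41,"t":12},{"eng":43,"ms":83,"qdq":45,"qq":10},{"ni":73,"p":34},[6,31,62,12],0]}
After op 5 (replace /tpt/ly/d 23): {"tpt":{"ly":{"d":23,"dc":58,"os":81,"s":49},"p":80,"qvv":{"chl":95,"jeh":70},"yg":{"dpl":24,"nq":15,"ta":7}},"wru":[{"q":97,"rb":6,"uo":39},{"bg":27,"my":41,"t":12},{"eng":43,"ms":83,"qdq":45,"qq":10},{"ni":73,"p":34},[6,31,62,12],0]}
After op 6 (replace /wru/4/3 93): {"tpt":{"ly":{"d":23,"dc":58,"os":81,"s":49},"p":80,"qvv":{"chl":95,"jeh":70},"yg":{"dpl":24,"nq":15,"ta":7}},"wru":[{"q":97,"rb":6,"uo":39},{"bg":27,"my":41,"t":12},{"eng":43,"ms":83,"qdq":45,"qq":10},{"ni":73,"p":34},[6,31,62,93],0]}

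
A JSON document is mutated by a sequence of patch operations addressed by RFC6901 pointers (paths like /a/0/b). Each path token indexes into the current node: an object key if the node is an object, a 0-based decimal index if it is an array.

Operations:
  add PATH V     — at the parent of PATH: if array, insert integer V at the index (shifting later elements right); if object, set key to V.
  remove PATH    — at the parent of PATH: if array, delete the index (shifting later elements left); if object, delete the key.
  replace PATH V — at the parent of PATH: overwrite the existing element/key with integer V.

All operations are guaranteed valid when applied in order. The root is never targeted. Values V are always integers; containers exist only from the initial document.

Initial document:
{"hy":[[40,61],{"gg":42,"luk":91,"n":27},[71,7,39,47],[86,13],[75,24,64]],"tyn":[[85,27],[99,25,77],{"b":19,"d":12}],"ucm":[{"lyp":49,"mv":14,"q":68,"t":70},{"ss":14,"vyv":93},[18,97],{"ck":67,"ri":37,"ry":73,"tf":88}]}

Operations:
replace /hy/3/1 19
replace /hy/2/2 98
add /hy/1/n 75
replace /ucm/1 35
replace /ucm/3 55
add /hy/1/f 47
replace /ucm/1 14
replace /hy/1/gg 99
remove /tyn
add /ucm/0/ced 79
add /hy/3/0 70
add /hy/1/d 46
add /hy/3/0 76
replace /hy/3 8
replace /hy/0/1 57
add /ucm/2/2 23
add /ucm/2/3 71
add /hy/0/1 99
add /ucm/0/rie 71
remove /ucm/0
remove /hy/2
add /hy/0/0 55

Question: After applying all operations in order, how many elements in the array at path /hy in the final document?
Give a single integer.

After op 1 (replace /hy/3/1 19): {"hy":[[40,61],{"gg":42,"luk":91,"n":27},[71,7,39,47],[86,19],[75,24,64]],"tyn":[[85,27],[99,25,77],{"b":19,"d":12}],"ucm":[{"lyp":49,"mv":14,"q":68,"t":70},{"ss":14,"vyv":93},[18,97],{"ck":67,"ri":37,"ry":73,"tf":88}]}
After op 2 (replace /hy/2/2 98): {"hy":[[40,61],{"gg":42,"luk":91,"n":27},[71,7,98,47],[86,19],[75,24,64]],"tyn":[[85,27],[99,25,77],{"b":19,"d":12}],"ucm":[{"lyp":49,"mv":14,"q":68,"t":70},{"ss":14,"vyv":93},[18,97],{"ck":67,"ri":37,"ry":73,"tf":88}]}
After op 3 (add /hy/1/n 75): {"hy":[[40,61],{"gg":42,"luk":91,"n":75},[71,7,98,47],[86,19],[75,24,64]],"tyn":[[85,27],[99,25,77],{"b":19,"d":12}],"ucm":[{"lyp":49,"mv":14,"q":68,"t":70},{"ss":14,"vyv":93},[18,97],{"ck":67,"ri":37,"ry":73,"tf":88}]}
After op 4 (replace /ucm/1 35): {"hy":[[40,61],{"gg":42,"luk":91,"n":75},[71,7,98,47],[86,19],[75,24,64]],"tyn":[[85,27],[99,25,77],{"b":19,"d":12}],"ucm":[{"lyp":49,"mv":14,"q":68,"t":70},35,[18,97],{"ck":67,"ri":37,"ry":73,"tf":88}]}
After op 5 (replace /ucm/3 55): {"hy":[[40,61],{"gg":42,"luk":91,"n":75},[71,7,98,47],[86,19],[75,24,64]],"tyn":[[85,27],[99,25,77],{"b":19,"d":12}],"ucm":[{"lyp":49,"mv":14,"q":68,"t":70},35,[18,97],55]}
After op 6 (add /hy/1/f 47): {"hy":[[40,61],{"f":47,"gg":42,"luk":91,"n":75},[71,7,98,47],[86,19],[75,24,64]],"tyn":[[85,27],[99,25,77],{"b":19,"d":12}],"ucm":[{"lyp":49,"mv":14,"q":68,"t":70},35,[18,97],55]}
After op 7 (replace /ucm/1 14): {"hy":[[40,61],{"f":47,"gg":42,"luk":91,"n":75},[71,7,98,47],[86,19],[75,24,64]],"tyn":[[85,27],[99,25,77],{"b":19,"d":12}],"ucm":[{"lyp":49,"mv":14,"q":68,"t":70},14,[18,97],55]}
After op 8 (replace /hy/1/gg 99): {"hy":[[40,61],{"f":47,"gg":99,"luk":91,"n":75},[71,7,98,47],[86,19],[75,24,64]],"tyn":[[85,27],[99,25,77],{"b":19,"d":12}],"ucm":[{"lyp":49,"mv":14,"q":68,"t":70},14,[18,97],55]}
After op 9 (remove /tyn): {"hy":[[40,61],{"f":47,"gg":99,"luk":91,"n":75},[71,7,98,47],[86,19],[75,24,64]],"ucm":[{"lyp":49,"mv":14,"q":68,"t":70},14,[18,97],55]}
After op 10 (add /ucm/0/ced 79): {"hy":[[40,61],{"f":47,"gg":99,"luk":91,"n":75},[71,7,98,47],[86,19],[75,24,64]],"ucm":[{"ced":79,"lyp":49,"mv":14,"q":68,"t":70},14,[18,97],55]}
After op 11 (add /hy/3/0 70): {"hy":[[40,61],{"f":47,"gg":99,"luk":91,"n":75},[71,7,98,47],[70,86,19],[75,24,64]],"ucm":[{"ced":79,"lyp":49,"mv":14,"q":68,"t":70},14,[18,97],55]}
After op 12 (add /hy/1/d 46): {"hy":[[40,61],{"d":46,"f":47,"gg":99,"luk":91,"n":75},[71,7,98,47],[70,86,19],[75,24,64]],"ucm":[{"ced":79,"lyp":49,"mv":14,"q":68,"t":70},14,[18,97],55]}
After op 13 (add /hy/3/0 76): {"hy":[[40,61],{"d":46,"f":47,"gg":99,"luk":91,"n":75},[71,7,98,47],[76,70,86,19],[75,24,64]],"ucm":[{"ced":79,"lyp":49,"mv":14,"q":68,"t":70},14,[18,97],55]}
After op 14 (replace /hy/3 8): {"hy":[[40,61],{"d":46,"f":47,"gg":99,"luk":91,"n":75},[71,7,98,47],8,[75,24,64]],"ucm":[{"ced":79,"lyp":49,"mv":14,"q":68,"t":70},14,[18,97],55]}
After op 15 (replace /hy/0/1 57): {"hy":[[40,57],{"d":46,"f":47,"gg":99,"luk":91,"n":75},[71,7,98,47],8,[75,24,64]],"ucm":[{"ced":79,"lyp":49,"mv":14,"q":68,"t":70},14,[18,97],55]}
After op 16 (add /ucm/2/2 23): {"hy":[[40,57],{"d":46,"f":47,"gg":99,"luk":91,"n":75},[71,7,98,47],8,[75,24,64]],"ucm":[{"ced":79,"lyp":49,"mv":14,"q":68,"t":70},14,[18,97,23],55]}
After op 17 (add /ucm/2/3 71): {"hy":[[40,57],{"d":46,"f":47,"gg":99,"luk":91,"n":75},[71,7,98,47],8,[75,24,64]],"ucm":[{"ced":79,"lyp":49,"mv":14,"q":68,"t":70},14,[18,97,23,71],55]}
After op 18 (add /hy/0/1 99): {"hy":[[40,99,57],{"d":46,"f":47,"gg":99,"luk":91,"n":75},[71,7,98,47],8,[75,24,64]],"ucm":[{"ced":79,"lyp":49,"mv":14,"q":68,"t":70},14,[18,97,23,71],55]}
After op 19 (add /ucm/0/rie 71): {"hy":[[40,99,57],{"d":46,"f":47,"gg":99,"luk":91,"n":75},[71,7,98,47],8,[75,24,64]],"ucm":[{"ced":79,"lyp":49,"mv":14,"q":68,"rie":71,"t":70},14,[18,97,23,71],55]}
After op 20 (remove /ucm/0): {"hy":[[40,99,57],{"d":46,"f":47,"gg":99,"luk":91,"n":75},[71,7,98,47],8,[75,24,64]],"ucm":[14,[18,97,23,71],55]}
After op 21 (remove /hy/2): {"hy":[[40,99,57],{"d":46,"f":47,"gg":99,"luk":91,"n":75},8,[75,24,64]],"ucm":[14,[18,97,23,71],55]}
After op 22 (add /hy/0/0 55): {"hy":[[55,40,99,57],{"d":46,"f":47,"gg":99,"luk":91,"n":75},8,[75,24,64]],"ucm":[14,[18,97,23,71],55]}
Size at path /hy: 4

Answer: 4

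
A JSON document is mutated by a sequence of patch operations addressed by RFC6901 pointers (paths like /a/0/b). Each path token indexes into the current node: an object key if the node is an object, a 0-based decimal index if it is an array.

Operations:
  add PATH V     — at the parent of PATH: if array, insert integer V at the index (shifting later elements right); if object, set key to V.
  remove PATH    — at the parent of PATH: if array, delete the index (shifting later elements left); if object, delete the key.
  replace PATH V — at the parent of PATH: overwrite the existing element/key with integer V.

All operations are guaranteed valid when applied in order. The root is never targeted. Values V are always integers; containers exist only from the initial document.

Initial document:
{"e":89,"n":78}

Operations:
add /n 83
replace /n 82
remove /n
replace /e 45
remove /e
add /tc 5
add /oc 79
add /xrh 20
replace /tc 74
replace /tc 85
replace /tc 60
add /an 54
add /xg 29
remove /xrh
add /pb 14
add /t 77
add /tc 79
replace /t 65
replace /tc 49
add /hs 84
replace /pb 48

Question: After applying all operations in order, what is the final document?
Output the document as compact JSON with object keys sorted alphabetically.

After op 1 (add /n 83): {"e":89,"n":83}
After op 2 (replace /n 82): {"e":89,"n":82}
After op 3 (remove /n): {"e":89}
After op 4 (replace /e 45): {"e":45}
After op 5 (remove /e): {}
After op 6 (add /tc 5): {"tc":5}
After op 7 (add /oc 79): {"oc":79,"tc":5}
After op 8 (add /xrh 20): {"oc":79,"tc":5,"xrh":20}
After op 9 (replace /tc 74): {"oc":79,"tc":74,"xrh":20}
After op 10 (replace /tc 85): {"oc":79,"tc":85,"xrh":20}
After op 11 (replace /tc 60): {"oc":79,"tc":60,"xrh":20}
After op 12 (add /an 54): {"an":54,"oc":79,"tc":60,"xrh":20}
After op 13 (add /xg 29): {"an":54,"oc":79,"tc":60,"xg":29,"xrh":20}
After op 14 (remove /xrh): {"an":54,"oc":79,"tc":60,"xg":29}
After op 15 (add /pb 14): {"an":54,"oc":79,"pb":14,"tc":60,"xg":29}
After op 16 (add /t 77): {"an":54,"oc":79,"pb":14,"t":77,"tc":60,"xg":29}
After op 17 (add /tc 79): {"an":54,"oc":79,"pb":14,"t":77,"tc":79,"xg":29}
After op 18 (replace /t 65): {"an":54,"oc":79,"pb":14,"t":65,"tc":79,"xg":29}
After op 19 (replace /tc 49): {"an":54,"oc":79,"pb":14,"t":65,"tc":49,"xg":29}
After op 20 (add /hs 84): {"an":54,"hs":84,"oc":79,"pb":14,"t":65,"tc":49,"xg":29}
After op 21 (replace /pb 48): {"an":54,"hs":84,"oc":79,"pb":48,"t":65,"tc":49,"xg":29}

Answer: {"an":54,"hs":84,"oc":79,"pb":48,"t":65,"tc":49,"xg":29}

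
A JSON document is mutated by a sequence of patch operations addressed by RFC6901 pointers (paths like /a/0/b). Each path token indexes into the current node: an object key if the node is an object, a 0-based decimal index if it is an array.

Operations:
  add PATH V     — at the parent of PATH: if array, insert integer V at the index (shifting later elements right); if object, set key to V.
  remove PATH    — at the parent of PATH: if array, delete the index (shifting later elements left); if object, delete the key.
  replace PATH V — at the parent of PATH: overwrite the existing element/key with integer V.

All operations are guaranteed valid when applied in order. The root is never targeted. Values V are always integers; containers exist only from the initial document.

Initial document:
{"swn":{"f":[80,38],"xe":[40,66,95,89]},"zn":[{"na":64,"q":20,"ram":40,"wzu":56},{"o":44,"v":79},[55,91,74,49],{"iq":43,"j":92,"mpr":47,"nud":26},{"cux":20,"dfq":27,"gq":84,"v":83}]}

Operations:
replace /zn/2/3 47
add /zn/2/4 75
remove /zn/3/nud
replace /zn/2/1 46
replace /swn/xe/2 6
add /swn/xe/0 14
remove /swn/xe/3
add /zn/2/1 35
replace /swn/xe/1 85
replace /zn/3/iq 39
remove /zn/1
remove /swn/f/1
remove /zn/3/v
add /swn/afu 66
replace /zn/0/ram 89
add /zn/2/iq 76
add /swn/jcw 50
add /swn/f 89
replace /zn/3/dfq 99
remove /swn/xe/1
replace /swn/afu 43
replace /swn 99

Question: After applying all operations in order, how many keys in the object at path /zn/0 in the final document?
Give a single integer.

After op 1 (replace /zn/2/3 47): {"swn":{"f":[80,38],"xe":[40,66,95,89]},"zn":[{"na":64,"q":20,"ram":40,"wzu":56},{"o":44,"v":79},[55,91,74,47],{"iq":43,"j":92,"mpr":47,"nud":26},{"cux":20,"dfq":27,"gq":84,"v":83}]}
After op 2 (add /zn/2/4 75): {"swn":{"f":[80,38],"xe":[40,66,95,89]},"zn":[{"na":64,"q":20,"ram":40,"wzu":56},{"o":44,"v":79},[55,91,74,47,75],{"iq":43,"j":92,"mpr":47,"nud":26},{"cux":20,"dfq":27,"gq":84,"v":83}]}
After op 3 (remove /zn/3/nud): {"swn":{"f":[80,38],"xe":[40,66,95,89]},"zn":[{"na":64,"q":20,"ram":40,"wzu":56},{"o":44,"v":79},[55,91,74,47,75],{"iq":43,"j":92,"mpr":47},{"cux":20,"dfq":27,"gq":84,"v":83}]}
After op 4 (replace /zn/2/1 46): {"swn":{"f":[80,38],"xe":[40,66,95,89]},"zn":[{"na":64,"q":20,"ram":40,"wzu":56},{"o":44,"v":79},[55,46,74,47,75],{"iq":43,"j":92,"mpr":47},{"cux":20,"dfq":27,"gq":84,"v":83}]}
After op 5 (replace /swn/xe/2 6): {"swn":{"f":[80,38],"xe":[40,66,6,89]},"zn":[{"na":64,"q":20,"ram":40,"wzu":56},{"o":44,"v":79},[55,46,74,47,75],{"iq":43,"j":92,"mpr":47},{"cux":20,"dfq":27,"gq":84,"v":83}]}
After op 6 (add /swn/xe/0 14): {"swn":{"f":[80,38],"xe":[14,40,66,6,89]},"zn":[{"na":64,"q":20,"ram":40,"wzu":56},{"o":44,"v":79},[55,46,74,47,75],{"iq":43,"j":92,"mpr":47},{"cux":20,"dfq":27,"gq":84,"v":83}]}
After op 7 (remove /swn/xe/3): {"swn":{"f":[80,38],"xe":[14,40,66,89]},"zn":[{"na":64,"q":20,"ram":40,"wzu":56},{"o":44,"v":79},[55,46,74,47,75],{"iq":43,"j":92,"mpr":47},{"cux":20,"dfq":27,"gq":84,"v":83}]}
After op 8 (add /zn/2/1 35): {"swn":{"f":[80,38],"xe":[14,40,66,89]},"zn":[{"na":64,"q":20,"ram":40,"wzu":56},{"o":44,"v":79},[55,35,46,74,47,75],{"iq":43,"j":92,"mpr":47},{"cux":20,"dfq":27,"gq":84,"v":83}]}
After op 9 (replace /swn/xe/1 85): {"swn":{"f":[80,38],"xe":[14,85,66,89]},"zn":[{"na":64,"q":20,"ram":40,"wzu":56},{"o":44,"v":79},[55,35,46,74,47,75],{"iq":43,"j":92,"mpr":47},{"cux":20,"dfq":27,"gq":84,"v":83}]}
After op 10 (replace /zn/3/iq 39): {"swn":{"f":[80,38],"xe":[14,85,66,89]},"zn":[{"na":64,"q":20,"ram":40,"wzu":56},{"o":44,"v":79},[55,35,46,74,47,75],{"iq":39,"j":92,"mpr":47},{"cux":20,"dfq":27,"gq":84,"v":83}]}
After op 11 (remove /zn/1): {"swn":{"f":[80,38],"xe":[14,85,66,89]},"zn":[{"na":64,"q":20,"ram":40,"wzu":56},[55,35,46,74,47,75],{"iq":39,"j":92,"mpr":47},{"cux":20,"dfq":27,"gq":84,"v":83}]}
After op 12 (remove /swn/f/1): {"swn":{"f":[80],"xe":[14,85,66,89]},"zn":[{"na":64,"q":20,"ram":40,"wzu":56},[55,35,46,74,47,75],{"iq":39,"j":92,"mpr":47},{"cux":20,"dfq":27,"gq":84,"v":83}]}
After op 13 (remove /zn/3/v): {"swn":{"f":[80],"xe":[14,85,66,89]},"zn":[{"na":64,"q":20,"ram":40,"wzu":56},[55,35,46,74,47,75],{"iq":39,"j":92,"mpr":47},{"cux":20,"dfq":27,"gq":84}]}
After op 14 (add /swn/afu 66): {"swn":{"afu":66,"f":[80],"xe":[14,85,66,89]},"zn":[{"na":64,"q":20,"ram":40,"wzu":56},[55,35,46,74,47,75],{"iq":39,"j":92,"mpr":47},{"cux":20,"dfq":27,"gq":84}]}
After op 15 (replace /zn/0/ram 89): {"swn":{"afu":66,"f":[80],"xe":[14,85,66,89]},"zn":[{"na":64,"q":20,"ram":89,"wzu":56},[55,35,46,74,47,75],{"iq":39,"j":92,"mpr":47},{"cux":20,"dfq":27,"gq":84}]}
After op 16 (add /zn/2/iq 76): {"swn":{"afu":66,"f":[80],"xe":[14,85,66,89]},"zn":[{"na":64,"q":20,"ram":89,"wzu":56},[55,35,46,74,47,75],{"iq":76,"j":92,"mpr":47},{"cux":20,"dfq":27,"gq":84}]}
After op 17 (add /swn/jcw 50): {"swn":{"afu":66,"f":[80],"jcw":50,"xe":[14,85,66,89]},"zn":[{"na":64,"q":20,"ram":89,"wzu":56},[55,35,46,74,47,75],{"iq":76,"j":92,"mpr":47},{"cux":20,"dfq":27,"gq":84}]}
After op 18 (add /swn/f 89): {"swn":{"afu":66,"f":89,"jcw":50,"xe":[14,85,66,89]},"zn":[{"na":64,"q":20,"ram":89,"wzu":56},[55,35,46,74,47,75],{"iq":76,"j":92,"mpr":47},{"cux":20,"dfq":27,"gq":84}]}
After op 19 (replace /zn/3/dfq 99): {"swn":{"afu":66,"f":89,"jcw":50,"xe":[14,85,66,89]},"zn":[{"na":64,"q":20,"ram":89,"wzu":56},[55,35,46,74,47,75],{"iq":76,"j":92,"mpr":47},{"cux":20,"dfq":99,"gq":84}]}
After op 20 (remove /swn/xe/1): {"swn":{"afu":66,"f":89,"jcw":50,"xe":[14,66,89]},"zn":[{"na":64,"q":20,"ram":89,"wzu":56},[55,35,46,74,47,75],{"iq":76,"j":92,"mpr":47},{"cux":20,"dfq":99,"gq":84}]}
After op 21 (replace /swn/afu 43): {"swn":{"afu":43,"f":89,"jcw":50,"xe":[14,66,89]},"zn":[{"na":64,"q":20,"ram":89,"wzu":56},[55,35,46,74,47,75],{"iq":76,"j":92,"mpr":47},{"cux":20,"dfq":99,"gq":84}]}
After op 22 (replace /swn 99): {"swn":99,"zn":[{"na":64,"q":20,"ram":89,"wzu":56},[55,35,46,74,47,75],{"iq":76,"j":92,"mpr":47},{"cux":20,"dfq":99,"gq":84}]}
Size at path /zn/0: 4

Answer: 4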